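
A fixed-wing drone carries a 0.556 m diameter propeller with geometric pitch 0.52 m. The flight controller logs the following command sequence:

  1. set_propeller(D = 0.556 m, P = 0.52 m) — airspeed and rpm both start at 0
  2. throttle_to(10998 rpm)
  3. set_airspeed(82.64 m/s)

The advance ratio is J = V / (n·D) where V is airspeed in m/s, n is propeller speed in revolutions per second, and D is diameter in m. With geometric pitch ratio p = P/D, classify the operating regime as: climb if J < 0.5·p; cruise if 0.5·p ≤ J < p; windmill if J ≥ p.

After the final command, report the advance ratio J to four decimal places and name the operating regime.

J = 0.8109, regime = cruise

set_propeller: D = 0.556 m, P = 0.52 m (p = P/D = 0.935252); state ← (V=0, rpm=0)
throttle_to(10998): rpm ← 10998
set_airspeed(82.64): V ← 82.64 m/s
final state: V = 82.64 m/s, rpm = 10998 → n = rpm/60 = 183.300000 rev/s
J = V / (n·D) = 82.64 / (183.300000 × 0.556) = 0.810873
regime bands: climb J<0.4676 | cruise [0.4676, 0.9353) | windmill J≥0.9353
J = 0.8109 → cruise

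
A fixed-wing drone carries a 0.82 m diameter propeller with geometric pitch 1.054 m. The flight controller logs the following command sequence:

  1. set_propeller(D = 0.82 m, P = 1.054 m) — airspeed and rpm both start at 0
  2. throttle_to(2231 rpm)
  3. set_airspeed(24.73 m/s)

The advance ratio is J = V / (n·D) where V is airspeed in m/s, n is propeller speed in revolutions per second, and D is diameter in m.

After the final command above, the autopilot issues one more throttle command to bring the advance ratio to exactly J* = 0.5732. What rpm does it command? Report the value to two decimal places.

rpm = 3156.86

set_propeller: D = 0.82 m, P = 1.054 m (p = P/D = 1.285366); state ← (V=0, rpm=0)
throttle_to(2231): rpm ← 2231
set_airspeed(24.73): V ← 24.73 m/s
final state: V = 24.73 m/s, rpm = 2231 → n = rpm/60 = 37.183333 rev/s
target J* = 0.5732; solve J* = V/(n·D) for n: n = V/(J*·D) = 24.73/(0.5732 × 0.82) = 52.614335 rev/s
rpm = 60·n = 3156.860075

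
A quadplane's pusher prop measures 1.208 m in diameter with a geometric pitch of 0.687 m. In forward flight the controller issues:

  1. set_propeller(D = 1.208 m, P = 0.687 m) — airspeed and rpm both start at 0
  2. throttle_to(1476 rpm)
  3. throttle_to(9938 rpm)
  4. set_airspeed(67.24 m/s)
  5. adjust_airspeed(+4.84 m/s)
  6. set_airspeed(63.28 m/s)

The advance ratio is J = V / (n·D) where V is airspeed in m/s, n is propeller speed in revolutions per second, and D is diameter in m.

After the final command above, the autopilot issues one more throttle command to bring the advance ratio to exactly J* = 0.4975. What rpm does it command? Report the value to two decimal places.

rpm = 6317.68

set_propeller: D = 1.208 m, P = 0.687 m (p = P/D = 0.568709); state ← (V=0, rpm=0)
throttle_to(1476): rpm ← 1476
throttle_to(9938): rpm ← 9938
set_airspeed(67.24): V ← 67.24 m/s
adjust_airspeed(+4.84): V ← 67.24 +4.84 = 72.08 m/s
set_airspeed(63.28): V ← 63.28 m/s
final state: V = 63.28 m/s, rpm = 9938 → n = rpm/60 = 165.633333 rev/s
target J* = 0.4975; solve J* = V/(n·D) for n: n = V/(J*·D) = 63.28/(0.4975 × 1.208) = 105.294685 rev/s
rpm = 60·n = 6317.681121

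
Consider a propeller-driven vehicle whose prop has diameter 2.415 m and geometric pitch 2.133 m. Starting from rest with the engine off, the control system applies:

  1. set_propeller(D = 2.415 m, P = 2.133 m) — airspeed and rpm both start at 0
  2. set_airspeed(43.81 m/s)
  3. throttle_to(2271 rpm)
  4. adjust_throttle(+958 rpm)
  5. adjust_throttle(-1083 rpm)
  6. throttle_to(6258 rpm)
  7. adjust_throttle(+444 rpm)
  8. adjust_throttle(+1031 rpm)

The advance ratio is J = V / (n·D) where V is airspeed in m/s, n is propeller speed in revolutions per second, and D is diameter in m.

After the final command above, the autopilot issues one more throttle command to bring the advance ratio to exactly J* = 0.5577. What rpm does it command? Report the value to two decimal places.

set_propeller: D = 2.415 m, P = 2.133 m (p = P/D = 0.883230); state ← (V=0, rpm=0)
set_airspeed(43.81): V ← 43.81 m/s
throttle_to(2271): rpm ← 2271
adjust_throttle(+958): rpm ← 2271 +958 = 3229
adjust_throttle(-1083): rpm ← 3229 -1083 = 2146
throttle_to(6258): rpm ← 6258
adjust_throttle(+444): rpm ← 6258 +444 = 6702
adjust_throttle(+1031): rpm ← 6702 +1031 = 7733
final state: V = 43.81 m/s, rpm = 7733 → n = rpm/60 = 128.883333 rev/s
target J* = 0.5577; solve J* = V/(n·D) for n: n = V/(J*·D) = 43.81/(0.5577 × 2.415) = 32.527859 rev/s
rpm = 60·n = 1951.671517

rpm = 1951.67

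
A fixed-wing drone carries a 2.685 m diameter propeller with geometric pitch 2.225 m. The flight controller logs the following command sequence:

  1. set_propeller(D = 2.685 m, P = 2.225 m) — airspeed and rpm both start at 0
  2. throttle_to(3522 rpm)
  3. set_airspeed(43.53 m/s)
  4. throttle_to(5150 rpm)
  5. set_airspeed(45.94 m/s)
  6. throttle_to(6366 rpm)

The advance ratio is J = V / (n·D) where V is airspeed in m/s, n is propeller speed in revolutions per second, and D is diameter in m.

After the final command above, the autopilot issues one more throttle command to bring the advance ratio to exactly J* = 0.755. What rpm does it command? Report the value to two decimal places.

rpm = 1359.72

set_propeller: D = 2.685 m, P = 2.225 m (p = P/D = 0.828678); state ← (V=0, rpm=0)
throttle_to(3522): rpm ← 3522
set_airspeed(43.53): V ← 43.53 m/s
throttle_to(5150): rpm ← 5150
set_airspeed(45.94): V ← 45.94 m/s
throttle_to(6366): rpm ← 6366
final state: V = 45.94 m/s, rpm = 6366 → n = rpm/60 = 106.100000 rev/s
target J* = 0.755; solve J* = V/(n·D) for n: n = V/(J*·D) = 45.94/(0.755 × 2.685) = 22.662079 rev/s
rpm = 60·n = 1359.724740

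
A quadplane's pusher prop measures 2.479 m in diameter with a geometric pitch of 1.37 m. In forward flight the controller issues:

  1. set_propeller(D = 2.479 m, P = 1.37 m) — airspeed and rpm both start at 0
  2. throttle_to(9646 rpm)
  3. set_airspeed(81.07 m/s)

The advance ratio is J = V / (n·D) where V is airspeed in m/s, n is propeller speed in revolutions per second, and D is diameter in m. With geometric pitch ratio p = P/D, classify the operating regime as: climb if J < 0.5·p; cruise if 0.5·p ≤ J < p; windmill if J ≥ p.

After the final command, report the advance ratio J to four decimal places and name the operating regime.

J = 0.2034, regime = climb

set_propeller: D = 2.479 m, P = 1.37 m (p = P/D = 0.552642); state ← (V=0, rpm=0)
throttle_to(9646): rpm ← 9646
set_airspeed(81.07): V ← 81.07 m/s
final state: V = 81.07 m/s, rpm = 9646 → n = rpm/60 = 160.766667 rev/s
J = V / (n·D) = 81.07 / (160.766667 × 2.479) = 0.203417
regime bands: climb J<0.2763 | cruise [0.2763, 0.5526) | windmill J≥0.5526
J = 0.2034 → climb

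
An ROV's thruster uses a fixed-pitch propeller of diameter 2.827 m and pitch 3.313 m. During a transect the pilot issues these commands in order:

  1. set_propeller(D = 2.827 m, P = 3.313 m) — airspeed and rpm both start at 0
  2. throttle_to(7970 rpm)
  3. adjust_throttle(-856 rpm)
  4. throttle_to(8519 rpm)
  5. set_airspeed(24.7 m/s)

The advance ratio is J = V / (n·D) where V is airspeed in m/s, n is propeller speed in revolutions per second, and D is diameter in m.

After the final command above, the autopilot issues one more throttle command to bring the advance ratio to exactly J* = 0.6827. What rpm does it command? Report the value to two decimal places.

set_propeller: D = 2.827 m, P = 3.313 m (p = P/D = 1.171914); state ← (V=0, rpm=0)
throttle_to(7970): rpm ← 7970
adjust_throttle(-856): rpm ← 7970 -856 = 7114
throttle_to(8519): rpm ← 8519
set_airspeed(24.7): V ← 24.7 m/s
final state: V = 24.7 m/s, rpm = 8519 → n = rpm/60 = 141.983333 rev/s
target J* = 0.6827; solve J* = V/(n·D) for n: n = V/(J*·D) = 24.7/(0.6827 × 2.827) = 12.797975 rev/s
rpm = 60·n = 767.878473

rpm = 767.88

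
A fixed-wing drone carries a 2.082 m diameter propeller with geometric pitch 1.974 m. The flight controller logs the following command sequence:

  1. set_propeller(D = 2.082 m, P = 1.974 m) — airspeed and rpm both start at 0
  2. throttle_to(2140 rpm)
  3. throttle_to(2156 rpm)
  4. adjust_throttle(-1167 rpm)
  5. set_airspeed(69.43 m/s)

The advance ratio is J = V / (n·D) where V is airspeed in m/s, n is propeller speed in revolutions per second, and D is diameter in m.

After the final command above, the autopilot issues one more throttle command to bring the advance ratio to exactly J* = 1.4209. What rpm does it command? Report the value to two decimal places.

set_propeller: D = 2.082 m, P = 1.974 m (p = P/D = 0.948127); state ← (V=0, rpm=0)
throttle_to(2140): rpm ← 2140
throttle_to(2156): rpm ← 2156
adjust_throttle(-1167): rpm ← 2156 -1167 = 989
set_airspeed(69.43): V ← 69.43 m/s
final state: V = 69.43 m/s, rpm = 989 → n = rpm/60 = 16.483333 rev/s
target J* = 1.4209; solve J* = V/(n·D) for n: n = V/(J*·D) = 69.43/(1.4209 × 2.082) = 23.469451 rev/s
rpm = 60·n = 1408.167044

rpm = 1408.17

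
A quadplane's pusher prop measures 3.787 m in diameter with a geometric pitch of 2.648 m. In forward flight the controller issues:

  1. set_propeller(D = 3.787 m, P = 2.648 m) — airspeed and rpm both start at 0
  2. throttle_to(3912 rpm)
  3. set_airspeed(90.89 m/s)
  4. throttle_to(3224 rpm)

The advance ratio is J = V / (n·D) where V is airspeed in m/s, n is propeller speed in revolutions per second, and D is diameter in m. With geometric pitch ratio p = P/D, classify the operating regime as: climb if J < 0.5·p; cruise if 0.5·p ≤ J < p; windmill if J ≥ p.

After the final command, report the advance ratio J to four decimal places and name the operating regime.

set_propeller: D = 3.787 m, P = 2.648 m (p = P/D = 0.699234); state ← (V=0, rpm=0)
throttle_to(3912): rpm ← 3912
set_airspeed(90.89): V ← 90.89 m/s
throttle_to(3224): rpm ← 3224
final state: V = 90.89 m/s, rpm = 3224 → n = rpm/60 = 53.733333 rev/s
J = V / (n·D) = 90.89 / (53.733333 × 3.787) = 0.446660
regime bands: climb J<0.3496 | cruise [0.3496, 0.6992) | windmill J≥0.6992
J = 0.4467 → cruise

J = 0.4467, regime = cruise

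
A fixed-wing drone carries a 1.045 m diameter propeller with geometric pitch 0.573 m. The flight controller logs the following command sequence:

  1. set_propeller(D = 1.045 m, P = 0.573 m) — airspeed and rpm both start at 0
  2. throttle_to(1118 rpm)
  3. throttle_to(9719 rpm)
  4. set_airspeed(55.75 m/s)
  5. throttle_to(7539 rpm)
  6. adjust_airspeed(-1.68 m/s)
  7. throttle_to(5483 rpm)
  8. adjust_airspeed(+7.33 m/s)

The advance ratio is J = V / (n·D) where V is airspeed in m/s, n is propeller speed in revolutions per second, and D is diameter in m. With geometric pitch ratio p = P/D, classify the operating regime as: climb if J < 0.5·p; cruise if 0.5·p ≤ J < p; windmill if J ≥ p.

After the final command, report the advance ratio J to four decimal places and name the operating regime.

set_propeller: D = 1.045 m, P = 0.573 m (p = P/D = 0.548325); state ← (V=0, rpm=0)
throttle_to(1118): rpm ← 1118
throttle_to(9719): rpm ← 9719
set_airspeed(55.75): V ← 55.75 m/s
throttle_to(7539): rpm ← 7539
adjust_airspeed(-1.68): V ← 55.75 -1.68 = 54.07 m/s
throttle_to(5483): rpm ← 5483
adjust_airspeed(+7.33): V ← 54.07 +7.33 = 61.4 m/s
final state: V = 61.4 m/s, rpm = 5483 → n = rpm/60 = 91.383333 rev/s
J = V / (n·D) = 61.4 / (91.383333 × 1.045) = 0.642962
regime bands: climb J<0.2742 | cruise [0.2742, 0.5483) | windmill J≥0.5483
J = 0.6430 → windmill

J = 0.6430, regime = windmill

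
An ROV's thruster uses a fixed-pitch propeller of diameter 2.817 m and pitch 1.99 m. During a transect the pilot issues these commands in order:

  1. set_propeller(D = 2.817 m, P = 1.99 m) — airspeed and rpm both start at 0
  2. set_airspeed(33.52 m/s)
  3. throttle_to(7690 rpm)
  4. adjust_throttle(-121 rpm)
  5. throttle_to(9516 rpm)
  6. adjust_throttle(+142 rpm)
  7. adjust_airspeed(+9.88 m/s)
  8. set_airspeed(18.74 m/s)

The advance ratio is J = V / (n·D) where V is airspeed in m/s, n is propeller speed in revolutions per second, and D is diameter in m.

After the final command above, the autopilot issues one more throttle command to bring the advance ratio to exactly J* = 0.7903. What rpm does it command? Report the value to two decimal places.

set_propeller: D = 2.817 m, P = 1.99 m (p = P/D = 0.706425); state ← (V=0, rpm=0)
set_airspeed(33.52): V ← 33.52 m/s
throttle_to(7690): rpm ← 7690
adjust_throttle(-121): rpm ← 7690 -121 = 7569
throttle_to(9516): rpm ← 9516
adjust_throttle(+142): rpm ← 9516 +142 = 9658
adjust_airspeed(+9.88): V ← 33.52 +9.88 = 43.4 m/s
set_airspeed(18.74): V ← 18.74 m/s
final state: V = 18.74 m/s, rpm = 9658 → n = rpm/60 = 160.966667 rev/s
target J* = 0.7903; solve J* = V/(n·D) for n: n = V/(J*·D) = 18.74/(0.7903 × 2.817) = 8.417648 rev/s
rpm = 60·n = 505.058876

rpm = 505.06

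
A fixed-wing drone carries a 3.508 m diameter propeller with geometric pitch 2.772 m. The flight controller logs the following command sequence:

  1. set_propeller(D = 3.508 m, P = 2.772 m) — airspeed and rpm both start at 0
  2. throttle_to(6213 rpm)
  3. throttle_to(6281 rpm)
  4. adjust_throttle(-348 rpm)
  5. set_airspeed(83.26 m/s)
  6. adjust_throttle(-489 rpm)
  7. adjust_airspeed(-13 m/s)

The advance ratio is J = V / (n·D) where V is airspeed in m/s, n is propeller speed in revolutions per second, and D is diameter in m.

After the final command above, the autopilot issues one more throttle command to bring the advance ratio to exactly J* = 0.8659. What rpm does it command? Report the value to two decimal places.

rpm = 1387.82

set_propeller: D = 3.508 m, P = 2.772 m (p = P/D = 0.790194); state ← (V=0, rpm=0)
throttle_to(6213): rpm ← 6213
throttle_to(6281): rpm ← 6281
adjust_throttle(-348): rpm ← 6281 -348 = 5933
set_airspeed(83.26): V ← 83.26 m/s
adjust_throttle(-489): rpm ← 5933 -489 = 5444
adjust_airspeed(-13): V ← 83.26 -13 = 70.26 m/s
final state: V = 70.26 m/s, rpm = 5444 → n = rpm/60 = 90.733333 rev/s
target J* = 0.8659; solve J* = V/(n·D) for n: n = V/(J*·D) = 70.26/(0.8659 × 3.508) = 23.130276 rev/s
rpm = 60·n = 1387.816580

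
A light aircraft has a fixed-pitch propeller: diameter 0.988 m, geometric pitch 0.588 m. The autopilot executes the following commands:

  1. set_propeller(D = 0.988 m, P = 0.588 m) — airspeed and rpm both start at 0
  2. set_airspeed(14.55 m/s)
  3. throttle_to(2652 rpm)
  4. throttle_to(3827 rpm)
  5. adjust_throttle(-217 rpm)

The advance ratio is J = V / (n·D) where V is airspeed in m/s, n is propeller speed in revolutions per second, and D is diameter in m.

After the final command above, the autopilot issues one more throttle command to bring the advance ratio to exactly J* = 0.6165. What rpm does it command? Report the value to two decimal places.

set_propeller: D = 0.988 m, P = 0.588 m (p = P/D = 0.595142); state ← (V=0, rpm=0)
set_airspeed(14.55): V ← 14.55 m/s
throttle_to(2652): rpm ← 2652
throttle_to(3827): rpm ← 3827
adjust_throttle(-217): rpm ← 3827 -217 = 3610
final state: V = 14.55 m/s, rpm = 3610 → n = rpm/60 = 60.166667 rev/s
target J* = 0.6165; solve J* = V/(n·D) for n: n = V/(J*·D) = 14.55/(0.6165 × 0.988) = 23.887625 rev/s
rpm = 60·n = 1433.257484

rpm = 1433.26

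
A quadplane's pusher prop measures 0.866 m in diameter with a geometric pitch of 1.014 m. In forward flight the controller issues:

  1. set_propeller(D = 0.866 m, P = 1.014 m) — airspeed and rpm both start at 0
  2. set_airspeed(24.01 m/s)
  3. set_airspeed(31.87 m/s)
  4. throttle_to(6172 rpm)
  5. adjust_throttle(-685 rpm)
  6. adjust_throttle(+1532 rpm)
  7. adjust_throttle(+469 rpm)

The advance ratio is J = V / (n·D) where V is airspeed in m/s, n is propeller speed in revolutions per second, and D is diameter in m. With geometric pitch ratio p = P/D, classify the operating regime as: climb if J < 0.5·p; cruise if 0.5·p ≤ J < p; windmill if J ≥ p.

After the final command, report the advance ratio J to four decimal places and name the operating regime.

J = 0.2949, regime = climb

set_propeller: D = 0.866 m, P = 1.014 m (p = P/D = 1.170901); state ← (V=0, rpm=0)
set_airspeed(24.01): V ← 24.01 m/s
set_airspeed(31.87): V ← 31.87 m/s
throttle_to(6172): rpm ← 6172
adjust_throttle(-685): rpm ← 6172 -685 = 5487
adjust_throttle(+1532): rpm ← 5487 +1532 = 7019
adjust_throttle(+469): rpm ← 7019 +469 = 7488
final state: V = 31.87 m/s, rpm = 7488 → n = rpm/60 = 124.800000 rev/s
J = V / (n·D) = 31.87 / (124.800000 × 0.866) = 0.294883
regime bands: climb J<0.5855 | cruise [0.5855, 1.1709) | windmill J≥1.1709
J = 0.2949 → climb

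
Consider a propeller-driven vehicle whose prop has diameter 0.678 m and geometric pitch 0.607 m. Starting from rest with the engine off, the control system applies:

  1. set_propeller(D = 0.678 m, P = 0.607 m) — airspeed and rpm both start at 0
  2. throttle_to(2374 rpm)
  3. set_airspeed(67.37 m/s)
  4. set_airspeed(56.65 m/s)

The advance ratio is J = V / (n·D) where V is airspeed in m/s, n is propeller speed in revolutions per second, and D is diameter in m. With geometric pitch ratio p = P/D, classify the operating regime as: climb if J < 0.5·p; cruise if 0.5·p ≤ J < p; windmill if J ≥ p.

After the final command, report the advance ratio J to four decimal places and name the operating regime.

J = 2.1117, regime = windmill

set_propeller: D = 0.678 m, P = 0.607 m (p = P/D = 0.895280); state ← (V=0, rpm=0)
throttle_to(2374): rpm ← 2374
set_airspeed(67.37): V ← 67.37 m/s
set_airspeed(56.65): V ← 56.65 m/s
final state: V = 56.65 m/s, rpm = 2374 → n = rpm/60 = 39.566667 rev/s
J = V / (n·D) = 56.65 / (39.566667 × 0.678) = 2.111742
regime bands: climb J<0.4476 | cruise [0.4476, 0.8953) | windmill J≥0.8953
J = 2.1117 → windmill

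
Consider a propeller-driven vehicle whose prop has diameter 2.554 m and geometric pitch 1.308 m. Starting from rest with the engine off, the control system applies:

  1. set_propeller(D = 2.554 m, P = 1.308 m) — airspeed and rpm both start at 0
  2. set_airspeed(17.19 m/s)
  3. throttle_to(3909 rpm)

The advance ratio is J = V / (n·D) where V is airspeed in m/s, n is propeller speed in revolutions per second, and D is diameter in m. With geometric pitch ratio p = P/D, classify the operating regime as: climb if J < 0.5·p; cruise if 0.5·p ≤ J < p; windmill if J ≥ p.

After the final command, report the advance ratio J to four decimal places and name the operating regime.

J = 0.1033, regime = climb

set_propeller: D = 2.554 m, P = 1.308 m (p = P/D = 0.512138); state ← (V=0, rpm=0)
set_airspeed(17.19): V ← 17.19 m/s
throttle_to(3909): rpm ← 3909
final state: V = 17.19 m/s, rpm = 3909 → n = rpm/60 = 65.150000 rev/s
J = V / (n·D) = 17.19 / (65.150000 × 2.554) = 0.103310
regime bands: climb J<0.2561 | cruise [0.2561, 0.5121) | windmill J≥0.5121
J = 0.1033 → climb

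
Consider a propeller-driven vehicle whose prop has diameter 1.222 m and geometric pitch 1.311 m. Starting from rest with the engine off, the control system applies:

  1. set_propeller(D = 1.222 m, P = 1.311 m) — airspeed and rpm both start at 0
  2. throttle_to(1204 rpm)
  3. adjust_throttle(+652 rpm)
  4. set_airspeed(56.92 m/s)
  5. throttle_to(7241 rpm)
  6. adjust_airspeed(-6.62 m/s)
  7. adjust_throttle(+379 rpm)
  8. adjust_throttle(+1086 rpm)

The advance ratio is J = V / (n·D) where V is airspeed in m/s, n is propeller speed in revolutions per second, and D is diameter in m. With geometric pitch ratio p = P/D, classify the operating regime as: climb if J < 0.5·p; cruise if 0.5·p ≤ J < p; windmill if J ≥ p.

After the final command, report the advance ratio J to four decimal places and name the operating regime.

set_propeller: D = 1.222 m, P = 1.311 m (p = P/D = 1.072831); state ← (V=0, rpm=0)
throttle_to(1204): rpm ← 1204
adjust_throttle(+652): rpm ← 1204 +652 = 1856
set_airspeed(56.92): V ← 56.92 m/s
throttle_to(7241): rpm ← 7241
adjust_airspeed(-6.62): V ← 56.92 -6.62 = 50.3 m/s
adjust_throttle(+379): rpm ← 7241 +379 = 7620
adjust_throttle(+1086): rpm ← 7620 +1086 = 8706
final state: V = 50.3 m/s, rpm = 8706 → n = rpm/60 = 145.100000 rev/s
J = V / (n·D) = 50.3 / (145.100000 × 1.222) = 0.283680
regime bands: climb J<0.5364 | cruise [0.5364, 1.0728) | windmill J≥1.0728
J = 0.2837 → climb

J = 0.2837, regime = climb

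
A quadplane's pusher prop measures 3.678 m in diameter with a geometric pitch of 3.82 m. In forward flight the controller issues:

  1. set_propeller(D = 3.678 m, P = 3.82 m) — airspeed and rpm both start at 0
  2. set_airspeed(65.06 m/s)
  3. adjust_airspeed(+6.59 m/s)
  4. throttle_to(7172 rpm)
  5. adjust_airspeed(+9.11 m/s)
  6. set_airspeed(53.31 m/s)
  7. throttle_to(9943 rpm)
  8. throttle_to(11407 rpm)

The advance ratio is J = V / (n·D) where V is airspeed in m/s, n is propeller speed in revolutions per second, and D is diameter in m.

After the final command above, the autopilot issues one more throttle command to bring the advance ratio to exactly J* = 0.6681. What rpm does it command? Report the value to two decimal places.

rpm = 1301.69

set_propeller: D = 3.678 m, P = 3.82 m (p = P/D = 1.038608); state ← (V=0, rpm=0)
set_airspeed(65.06): V ← 65.06 m/s
adjust_airspeed(+6.59): V ← 65.06 +6.59 = 71.65 m/s
throttle_to(7172): rpm ← 7172
adjust_airspeed(+9.11): V ← 71.65 +9.11 = 80.76 m/s
set_airspeed(53.31): V ← 53.31 m/s
throttle_to(9943): rpm ← 9943
throttle_to(11407): rpm ← 11407
final state: V = 53.31 m/s, rpm = 11407 → n = rpm/60 = 190.116667 rev/s
target J* = 0.6681; solve J* = V/(n·D) for n: n = V/(J*·D) = 53.31/(0.6681 × 3.678) = 21.694792 rev/s
rpm = 60·n = 1301.687506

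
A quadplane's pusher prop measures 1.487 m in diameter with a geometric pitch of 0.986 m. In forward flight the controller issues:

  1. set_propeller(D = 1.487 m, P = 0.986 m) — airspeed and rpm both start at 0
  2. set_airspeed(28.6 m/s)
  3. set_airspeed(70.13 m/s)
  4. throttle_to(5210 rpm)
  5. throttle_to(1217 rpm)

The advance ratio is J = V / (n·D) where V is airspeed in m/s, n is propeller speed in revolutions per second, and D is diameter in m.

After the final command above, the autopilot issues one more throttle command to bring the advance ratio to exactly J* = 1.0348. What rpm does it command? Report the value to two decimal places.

set_propeller: D = 1.487 m, P = 0.986 m (p = P/D = 0.663080); state ← (V=0, rpm=0)
set_airspeed(28.6): V ← 28.6 m/s
set_airspeed(70.13): V ← 70.13 m/s
throttle_to(5210): rpm ← 5210
throttle_to(1217): rpm ← 1217
final state: V = 70.13 m/s, rpm = 1217 → n = rpm/60 = 20.283333 rev/s
target J* = 1.0348; solve J* = V/(n·D) for n: n = V/(J*·D) = 70.13/(1.0348 × 1.487) = 45.576026 rev/s
rpm = 60·n = 2734.561536

rpm = 2734.56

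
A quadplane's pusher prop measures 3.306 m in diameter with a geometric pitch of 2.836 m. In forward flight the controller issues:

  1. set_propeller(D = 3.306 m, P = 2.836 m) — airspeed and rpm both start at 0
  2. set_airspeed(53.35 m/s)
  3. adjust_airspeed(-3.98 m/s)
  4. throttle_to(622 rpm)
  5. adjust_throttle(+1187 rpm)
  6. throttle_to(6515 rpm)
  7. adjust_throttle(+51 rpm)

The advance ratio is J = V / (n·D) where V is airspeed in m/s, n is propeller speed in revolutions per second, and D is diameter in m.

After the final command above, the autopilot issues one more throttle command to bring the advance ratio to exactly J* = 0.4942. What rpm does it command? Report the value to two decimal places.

rpm = 1813.05

set_propeller: D = 3.306 m, P = 2.836 m (p = P/D = 0.857834); state ← (V=0, rpm=0)
set_airspeed(53.35): V ← 53.35 m/s
adjust_airspeed(-3.98): V ← 53.35 -3.98 = 49.37 m/s
throttle_to(622): rpm ← 622
adjust_throttle(+1187): rpm ← 622 +1187 = 1809
throttle_to(6515): rpm ← 6515
adjust_throttle(+51): rpm ← 6515 +51 = 6566
final state: V = 49.37 m/s, rpm = 6566 → n = rpm/60 = 109.433333 rev/s
target J* = 0.4942; solve J* = V/(n·D) for n: n = V/(J*·D) = 49.37/(0.4942 × 3.306) = 30.217431 rev/s
rpm = 60·n = 1813.045851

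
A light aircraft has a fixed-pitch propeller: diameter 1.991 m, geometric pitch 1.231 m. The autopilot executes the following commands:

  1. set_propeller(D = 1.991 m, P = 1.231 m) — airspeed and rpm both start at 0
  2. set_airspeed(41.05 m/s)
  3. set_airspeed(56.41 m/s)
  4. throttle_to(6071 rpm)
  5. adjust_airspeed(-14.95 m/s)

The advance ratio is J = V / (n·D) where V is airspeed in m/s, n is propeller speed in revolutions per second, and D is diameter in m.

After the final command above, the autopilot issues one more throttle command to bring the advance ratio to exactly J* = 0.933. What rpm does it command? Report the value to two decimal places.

set_propeller: D = 1.991 m, P = 1.231 m (p = P/D = 0.618282); state ← (V=0, rpm=0)
set_airspeed(41.05): V ← 41.05 m/s
set_airspeed(56.41): V ← 56.41 m/s
throttle_to(6071): rpm ← 6071
adjust_airspeed(-14.95): V ← 56.41 -14.95 = 41.46 m/s
final state: V = 41.46 m/s, rpm = 6071 → n = rpm/60 = 101.183333 rev/s
target J* = 0.933; solve J* = V/(n·D) for n: n = V/(J*·D) = 41.46/(0.933 × 1.991) = 22.319085 rev/s
rpm = 60·n = 1339.145124

rpm = 1339.15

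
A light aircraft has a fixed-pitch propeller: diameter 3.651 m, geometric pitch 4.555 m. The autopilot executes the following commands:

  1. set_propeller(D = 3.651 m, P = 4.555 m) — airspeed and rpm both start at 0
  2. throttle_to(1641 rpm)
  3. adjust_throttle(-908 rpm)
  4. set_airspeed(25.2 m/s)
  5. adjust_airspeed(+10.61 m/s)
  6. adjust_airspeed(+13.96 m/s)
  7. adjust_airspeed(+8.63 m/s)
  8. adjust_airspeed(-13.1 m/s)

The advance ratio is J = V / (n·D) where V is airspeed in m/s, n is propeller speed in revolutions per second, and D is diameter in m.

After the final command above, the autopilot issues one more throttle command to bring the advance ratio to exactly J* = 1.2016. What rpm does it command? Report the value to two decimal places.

rpm = 619.55

set_propeller: D = 3.651 m, P = 4.555 m (p = P/D = 1.247603); state ← (V=0, rpm=0)
throttle_to(1641): rpm ← 1641
adjust_throttle(-908): rpm ← 1641 -908 = 733
set_airspeed(25.2): V ← 25.2 m/s
adjust_airspeed(+10.61): V ← 25.2 +10.61 = 35.81 m/s
adjust_airspeed(+13.96): V ← 35.81 +13.96 = 49.77 m/s
adjust_airspeed(+8.63): V ← 49.77 +8.63 = 58.4 m/s
adjust_airspeed(-13.1): V ← 58.4 -13.1 = 45.3 m/s
final state: V = 45.3 m/s, rpm = 733 → n = rpm/60 = 12.216667 rev/s
target J* = 1.2016; solve J* = V/(n·D) for n: n = V/(J*·D) = 45.3/(1.2016 × 3.651) = 10.325865 rev/s
rpm = 60·n = 619.551909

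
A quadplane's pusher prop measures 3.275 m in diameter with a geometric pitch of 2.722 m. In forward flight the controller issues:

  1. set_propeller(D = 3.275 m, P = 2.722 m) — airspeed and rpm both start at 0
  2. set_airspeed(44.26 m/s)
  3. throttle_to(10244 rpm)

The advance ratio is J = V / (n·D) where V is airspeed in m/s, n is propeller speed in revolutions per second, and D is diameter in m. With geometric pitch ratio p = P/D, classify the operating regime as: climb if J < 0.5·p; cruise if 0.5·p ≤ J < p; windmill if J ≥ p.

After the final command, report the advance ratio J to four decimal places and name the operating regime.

J = 0.0792, regime = climb

set_propeller: D = 3.275 m, P = 2.722 m (p = P/D = 0.831145); state ← (V=0, rpm=0)
set_airspeed(44.26): V ← 44.26 m/s
throttle_to(10244): rpm ← 10244
final state: V = 44.26 m/s, rpm = 10244 → n = rpm/60 = 170.733333 rev/s
J = V / (n·D) = 44.26 / (170.733333 × 3.275) = 0.079156
regime bands: climb J<0.4156 | cruise [0.4156, 0.8311) | windmill J≥0.8311
J = 0.0792 → climb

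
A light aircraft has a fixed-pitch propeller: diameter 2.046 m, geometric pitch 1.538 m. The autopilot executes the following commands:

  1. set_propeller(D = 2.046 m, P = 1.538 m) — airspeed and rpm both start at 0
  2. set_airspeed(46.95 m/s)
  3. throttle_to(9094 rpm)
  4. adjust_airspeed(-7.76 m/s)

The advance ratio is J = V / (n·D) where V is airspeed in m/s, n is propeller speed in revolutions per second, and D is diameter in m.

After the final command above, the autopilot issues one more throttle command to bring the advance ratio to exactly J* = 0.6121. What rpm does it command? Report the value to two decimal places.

rpm = 1877.58

set_propeller: D = 2.046 m, P = 1.538 m (p = P/D = 0.751711); state ← (V=0, rpm=0)
set_airspeed(46.95): V ← 46.95 m/s
throttle_to(9094): rpm ← 9094
adjust_airspeed(-7.76): V ← 46.95 -7.76 = 39.19 m/s
final state: V = 39.19 m/s, rpm = 9094 → n = rpm/60 = 151.566667 rev/s
target J* = 0.6121; solve J* = V/(n·D) for n: n = V/(J*·D) = 39.19/(0.6121 × 2.046) = 31.293004 rev/s
rpm = 60·n = 1877.580236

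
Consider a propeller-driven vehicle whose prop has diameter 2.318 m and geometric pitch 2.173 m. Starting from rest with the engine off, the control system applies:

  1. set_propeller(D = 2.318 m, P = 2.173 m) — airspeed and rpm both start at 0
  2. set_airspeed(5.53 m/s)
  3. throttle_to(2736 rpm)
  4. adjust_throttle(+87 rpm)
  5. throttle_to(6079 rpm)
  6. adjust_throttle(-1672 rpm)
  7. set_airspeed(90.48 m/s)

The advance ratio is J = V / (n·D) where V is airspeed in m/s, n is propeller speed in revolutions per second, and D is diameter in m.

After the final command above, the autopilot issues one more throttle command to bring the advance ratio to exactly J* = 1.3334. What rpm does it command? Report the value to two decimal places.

set_propeller: D = 2.318 m, P = 2.173 m (p = P/D = 0.937446); state ← (V=0, rpm=0)
set_airspeed(5.53): V ← 5.53 m/s
throttle_to(2736): rpm ← 2736
adjust_throttle(+87): rpm ← 2736 +87 = 2823
throttle_to(6079): rpm ← 6079
adjust_throttle(-1672): rpm ← 6079 -1672 = 4407
set_airspeed(90.48): V ← 90.48 m/s
final state: V = 90.48 m/s, rpm = 4407 → n = rpm/60 = 73.450000 rev/s
target J* = 1.3334; solve J* = V/(n·D) for n: n = V/(J*·D) = 90.48/(1.3334 × 2.318) = 29.273774 rev/s
rpm = 60·n = 1756.426415

rpm = 1756.43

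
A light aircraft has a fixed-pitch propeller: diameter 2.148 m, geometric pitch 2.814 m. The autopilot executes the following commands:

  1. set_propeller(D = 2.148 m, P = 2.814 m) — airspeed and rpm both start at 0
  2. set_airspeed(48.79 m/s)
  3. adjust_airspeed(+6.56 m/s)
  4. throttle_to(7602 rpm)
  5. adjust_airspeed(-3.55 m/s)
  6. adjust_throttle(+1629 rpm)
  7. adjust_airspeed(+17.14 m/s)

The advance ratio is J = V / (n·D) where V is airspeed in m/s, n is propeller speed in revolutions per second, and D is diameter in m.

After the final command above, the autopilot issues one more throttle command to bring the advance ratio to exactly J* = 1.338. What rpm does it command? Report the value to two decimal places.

rpm = 1439.24

set_propeller: D = 2.148 m, P = 2.814 m (p = P/D = 1.310056); state ← (V=0, rpm=0)
set_airspeed(48.79): V ← 48.79 m/s
adjust_airspeed(+6.56): V ← 48.79 +6.56 = 55.35 m/s
throttle_to(7602): rpm ← 7602
adjust_airspeed(-3.55): V ← 55.35 -3.55 = 51.8 m/s
adjust_throttle(+1629): rpm ← 7602 +1629 = 9231
adjust_airspeed(+17.14): V ← 51.8 +17.14 = 68.94 m/s
final state: V = 68.94 m/s, rpm = 9231 → n = rpm/60 = 153.850000 rev/s
target J* = 1.338; solve J* = V/(n·D) for n: n = V/(J*·D) = 68.94/(1.338 × 2.148) = 23.987274 rev/s
rpm = 60·n = 1439.236416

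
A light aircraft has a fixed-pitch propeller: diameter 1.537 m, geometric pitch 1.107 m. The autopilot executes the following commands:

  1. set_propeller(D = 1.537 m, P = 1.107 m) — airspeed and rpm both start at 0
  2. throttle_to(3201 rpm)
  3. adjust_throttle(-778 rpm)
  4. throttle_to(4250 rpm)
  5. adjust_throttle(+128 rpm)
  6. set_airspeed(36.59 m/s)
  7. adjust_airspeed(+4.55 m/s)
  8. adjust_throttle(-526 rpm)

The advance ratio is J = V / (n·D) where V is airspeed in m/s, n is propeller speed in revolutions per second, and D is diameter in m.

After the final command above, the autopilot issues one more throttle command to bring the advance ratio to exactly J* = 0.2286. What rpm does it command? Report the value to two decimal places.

set_propeller: D = 1.537 m, P = 1.107 m (p = P/D = 0.720234); state ← (V=0, rpm=0)
throttle_to(3201): rpm ← 3201
adjust_throttle(-778): rpm ← 3201 -778 = 2423
throttle_to(4250): rpm ← 4250
adjust_throttle(+128): rpm ← 4250 +128 = 4378
set_airspeed(36.59): V ← 36.59 m/s
adjust_airspeed(+4.55): V ← 36.59 +4.55 = 41.14 m/s
adjust_throttle(-526): rpm ← 4378 -526 = 3852
final state: V = 41.14 m/s, rpm = 3852 → n = rpm/60 = 64.200000 rev/s
target J* = 0.2286; solve J* = V/(n·D) for n: n = V/(J*·D) = 41.14/(0.2286 × 1.537) = 117.088487 rev/s
rpm = 60·n = 7025.309214

rpm = 7025.31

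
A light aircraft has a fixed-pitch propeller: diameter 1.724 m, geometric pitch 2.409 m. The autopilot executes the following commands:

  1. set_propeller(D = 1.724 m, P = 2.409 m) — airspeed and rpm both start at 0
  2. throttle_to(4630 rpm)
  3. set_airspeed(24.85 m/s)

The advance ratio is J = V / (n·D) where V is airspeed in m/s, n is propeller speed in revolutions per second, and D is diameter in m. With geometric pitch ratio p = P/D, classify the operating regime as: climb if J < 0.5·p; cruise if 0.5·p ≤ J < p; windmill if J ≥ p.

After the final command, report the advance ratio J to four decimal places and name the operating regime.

set_propeller: D = 1.724 m, P = 2.409 m (p = P/D = 1.397332); state ← (V=0, rpm=0)
throttle_to(4630): rpm ← 4630
set_airspeed(24.85): V ← 24.85 m/s
final state: V = 24.85 m/s, rpm = 4630 → n = rpm/60 = 77.166667 rev/s
J = V / (n·D) = 24.85 / (77.166667 × 1.724) = 0.186792
regime bands: climb J<0.6987 | cruise [0.6987, 1.3973) | windmill J≥1.3973
J = 0.1868 → climb

J = 0.1868, regime = climb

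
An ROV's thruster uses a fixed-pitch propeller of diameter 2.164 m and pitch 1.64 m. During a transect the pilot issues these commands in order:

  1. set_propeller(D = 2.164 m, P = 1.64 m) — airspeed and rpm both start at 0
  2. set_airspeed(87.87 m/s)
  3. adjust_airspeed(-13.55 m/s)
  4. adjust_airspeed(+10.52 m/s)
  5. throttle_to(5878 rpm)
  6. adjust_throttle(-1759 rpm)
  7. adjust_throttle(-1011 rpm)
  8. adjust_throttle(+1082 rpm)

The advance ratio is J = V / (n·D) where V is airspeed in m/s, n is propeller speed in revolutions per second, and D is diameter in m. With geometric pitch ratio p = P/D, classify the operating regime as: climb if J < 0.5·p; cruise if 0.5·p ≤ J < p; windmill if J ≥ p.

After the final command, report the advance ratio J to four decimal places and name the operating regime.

set_propeller: D = 2.164 m, P = 1.64 m (p = P/D = 0.757856); state ← (V=0, rpm=0)
set_airspeed(87.87): V ← 87.87 m/s
adjust_airspeed(-13.55): V ← 87.87 -13.55 = 74.32 m/s
adjust_airspeed(+10.52): V ← 74.32 +10.52 = 84.84 m/s
throttle_to(5878): rpm ← 5878
adjust_throttle(-1759): rpm ← 5878 -1759 = 4119
adjust_throttle(-1011): rpm ← 4119 -1011 = 3108
adjust_throttle(+1082): rpm ← 3108 +1082 = 4190
final state: V = 84.84 m/s, rpm = 4190 → n = rpm/60 = 69.833333 rev/s
J = V / (n·D) = 84.84 / (69.833333 × 2.164) = 0.561411
regime bands: climb J<0.3789 | cruise [0.3789, 0.7579) | windmill J≥0.7579
J = 0.5614 → cruise

J = 0.5614, regime = cruise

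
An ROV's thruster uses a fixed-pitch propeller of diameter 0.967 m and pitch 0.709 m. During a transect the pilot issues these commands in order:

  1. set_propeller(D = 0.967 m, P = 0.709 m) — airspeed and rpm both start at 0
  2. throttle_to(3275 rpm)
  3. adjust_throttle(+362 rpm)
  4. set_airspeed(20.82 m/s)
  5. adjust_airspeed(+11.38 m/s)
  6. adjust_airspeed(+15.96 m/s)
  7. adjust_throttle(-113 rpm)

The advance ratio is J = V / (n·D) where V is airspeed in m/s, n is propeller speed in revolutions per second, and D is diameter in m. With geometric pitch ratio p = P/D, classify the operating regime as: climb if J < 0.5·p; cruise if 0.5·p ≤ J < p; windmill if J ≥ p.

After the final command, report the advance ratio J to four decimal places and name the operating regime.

set_propeller: D = 0.967 m, P = 0.709 m (p = P/D = 0.733195); state ← (V=0, rpm=0)
throttle_to(3275): rpm ← 3275
adjust_throttle(+362): rpm ← 3275 +362 = 3637
set_airspeed(20.82): V ← 20.82 m/s
adjust_airspeed(+11.38): V ← 20.82 +11.38 = 32.2 m/s
adjust_airspeed(+15.96): V ← 32.2 +15.96 = 48.16 m/s
adjust_throttle(-113): rpm ← 3637 -113 = 3524
final state: V = 48.16 m/s, rpm = 3524 → n = rpm/60 = 58.733333 rev/s
J = V / (n·D) = 48.16 / (58.733333 × 0.967) = 0.847960
regime bands: climb J<0.3666 | cruise [0.3666, 0.7332) | windmill J≥0.7332
J = 0.8480 → windmill

J = 0.8480, regime = windmill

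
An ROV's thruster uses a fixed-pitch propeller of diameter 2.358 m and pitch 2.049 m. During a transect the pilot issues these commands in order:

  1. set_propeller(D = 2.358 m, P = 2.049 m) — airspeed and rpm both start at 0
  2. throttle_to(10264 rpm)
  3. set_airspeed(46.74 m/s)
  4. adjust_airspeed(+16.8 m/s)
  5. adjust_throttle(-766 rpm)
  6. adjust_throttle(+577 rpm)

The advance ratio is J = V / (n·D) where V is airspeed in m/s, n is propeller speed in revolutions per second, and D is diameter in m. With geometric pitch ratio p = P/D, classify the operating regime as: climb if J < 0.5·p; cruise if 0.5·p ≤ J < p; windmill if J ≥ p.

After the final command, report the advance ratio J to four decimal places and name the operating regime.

set_propeller: D = 2.358 m, P = 2.049 m (p = P/D = 0.868957); state ← (V=0, rpm=0)
throttle_to(10264): rpm ← 10264
set_airspeed(46.74): V ← 46.74 m/s
adjust_airspeed(+16.8): V ← 46.74 +16.8 = 63.54 m/s
adjust_throttle(-766): rpm ← 10264 -766 = 9498
adjust_throttle(+577): rpm ← 9498 +577 = 10075
final state: V = 63.54 m/s, rpm = 10075 → n = rpm/60 = 167.916667 rev/s
J = V / (n·D) = 63.54 / (167.916667 × 2.358) = 0.160476
regime bands: climb J<0.4345 | cruise [0.4345, 0.8690) | windmill J≥0.8690
J = 0.1605 → climb

J = 0.1605, regime = climb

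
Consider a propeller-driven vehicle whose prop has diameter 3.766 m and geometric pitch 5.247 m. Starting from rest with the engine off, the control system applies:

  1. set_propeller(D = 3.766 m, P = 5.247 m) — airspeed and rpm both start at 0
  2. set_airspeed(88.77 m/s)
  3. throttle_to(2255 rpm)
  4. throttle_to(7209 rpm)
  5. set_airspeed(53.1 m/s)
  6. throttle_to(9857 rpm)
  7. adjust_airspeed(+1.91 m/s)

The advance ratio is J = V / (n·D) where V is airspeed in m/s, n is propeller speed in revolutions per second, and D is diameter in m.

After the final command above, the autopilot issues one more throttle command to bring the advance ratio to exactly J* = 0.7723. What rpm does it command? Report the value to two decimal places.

set_propeller: D = 3.766 m, P = 5.247 m (p = P/D = 1.393255); state ← (V=0, rpm=0)
set_airspeed(88.77): V ← 88.77 m/s
throttle_to(2255): rpm ← 2255
throttle_to(7209): rpm ← 7209
set_airspeed(53.1): V ← 53.1 m/s
throttle_to(9857): rpm ← 9857
adjust_airspeed(+1.91): V ← 53.1 +1.91 = 55.01 m/s
final state: V = 55.01 m/s, rpm = 9857 → n = rpm/60 = 164.283333 rev/s
target J* = 0.7723; solve J* = V/(n·D) for n: n = V/(J*·D) = 55.01/(0.7723 × 3.766) = 18.913648 rev/s
rpm = 60·n = 1134.818860

rpm = 1134.82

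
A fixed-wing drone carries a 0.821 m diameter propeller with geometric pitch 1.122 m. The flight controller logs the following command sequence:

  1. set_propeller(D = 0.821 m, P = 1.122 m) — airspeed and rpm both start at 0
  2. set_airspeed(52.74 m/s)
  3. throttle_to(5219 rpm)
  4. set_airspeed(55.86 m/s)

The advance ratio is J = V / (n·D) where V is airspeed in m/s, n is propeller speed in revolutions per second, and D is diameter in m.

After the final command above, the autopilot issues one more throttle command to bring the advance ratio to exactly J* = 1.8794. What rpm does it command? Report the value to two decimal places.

rpm = 2172.15

set_propeller: D = 0.821 m, P = 1.122 m (p = P/D = 1.366626); state ← (V=0, rpm=0)
set_airspeed(52.74): V ← 52.74 m/s
throttle_to(5219): rpm ← 5219
set_airspeed(55.86): V ← 55.86 m/s
final state: V = 55.86 m/s, rpm = 5219 → n = rpm/60 = 86.983333 rev/s
target J* = 1.8794; solve J* = V/(n·D) for n: n = V/(J*·D) = 55.86/(1.8794 × 0.821) = 36.202499 rev/s
rpm = 60·n = 2172.149948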